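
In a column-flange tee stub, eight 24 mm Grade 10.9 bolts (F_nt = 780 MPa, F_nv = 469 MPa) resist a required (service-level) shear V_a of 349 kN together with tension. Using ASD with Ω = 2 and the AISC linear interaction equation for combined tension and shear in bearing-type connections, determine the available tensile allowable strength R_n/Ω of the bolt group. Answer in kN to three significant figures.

1250 kN

A_b = π·24²/4 = 452.4 mm²; f_rv = 349 × 1000 / (8 × 452.4) = 96.43 MPa.
F'_nt = 1.3 F_nt − (Ω F_nt / F_nv) f_rv = 1.3·780 − (2·780/469)·96.43 = 693.2 MPa, capped at F_nt → F'_nt = 693.2 MPa.
R_n = F'_nt · A_b · n = 693.2 × 452.4 × 8 / 1000 = 2509 kN.
Allowable strength R_n/Ω = 2509 / 2 = 1250 kN.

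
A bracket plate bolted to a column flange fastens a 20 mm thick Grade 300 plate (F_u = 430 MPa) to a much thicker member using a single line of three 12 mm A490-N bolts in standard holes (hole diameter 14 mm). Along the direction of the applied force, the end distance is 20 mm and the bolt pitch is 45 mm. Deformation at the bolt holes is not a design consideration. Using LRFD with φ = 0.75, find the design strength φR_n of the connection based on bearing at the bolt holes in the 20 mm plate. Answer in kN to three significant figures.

Per bolt r_n = 1.5 l_c t F_u ≤ 3.0 d t F_u; upper limit = 3.0 × 12 × 20 × 430 / 1000 = 309.6 kN.
Edge bolt: l_c = 20 − 14/2 = 13 mm → 1.5 × 13 × 20 × 430 / 1000 = 167.7 → r_n = 167.7 kN.
Interior bolts: l_c = 45 − 14 = 31 mm → 1.5 × 31 × 20 × 430 / 1000 = 399.9 → r_n = 309.6 kN.
R_n = 1 × 167.7 + 2 × 309.6 = 786.9 kN.
Design strength φR_n = 0.75 × 786.9 = 590 kN.

590 kN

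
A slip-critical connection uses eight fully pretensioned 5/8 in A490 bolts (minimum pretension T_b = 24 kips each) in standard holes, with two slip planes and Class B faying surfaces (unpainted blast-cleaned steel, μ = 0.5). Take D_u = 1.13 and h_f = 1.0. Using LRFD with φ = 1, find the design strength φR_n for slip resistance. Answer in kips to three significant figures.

R_n = μ · D_u · h_f · T_b · n_s · n_b = 0.5 × 1.13 × 1.0 × 24 × 2 × 8 = 217 kips.
Design strength φR_n = 1 × 217 = 217 kips.

217 kips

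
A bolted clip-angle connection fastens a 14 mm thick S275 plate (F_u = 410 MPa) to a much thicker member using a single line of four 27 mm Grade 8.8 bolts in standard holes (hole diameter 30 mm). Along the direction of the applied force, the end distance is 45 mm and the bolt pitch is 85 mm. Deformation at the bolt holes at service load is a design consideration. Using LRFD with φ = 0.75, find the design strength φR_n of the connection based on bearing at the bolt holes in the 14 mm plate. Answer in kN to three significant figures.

Per bolt r_n = 1.2 l_c t F_u ≤ 2.4 d t F_u; upper limit = 2.4 × 27 × 14 × 410 / 1000 = 372 kN.
Edge bolt: l_c = 45 − 30/2 = 30 mm → 1.2 × 30 × 14 × 410 / 1000 = 206.6 → r_n = 206.6 kN.
Interior bolts: l_c = 85 − 30 = 55 mm → 1.2 × 55 × 14 × 410 / 1000 = 378.8 → r_n = 372 kN.
R_n = 1 × 206.6 + 3 × 372 = 1322 kN.
Design strength φR_n = 0.75 × 1322 = 992 kN.

992 kN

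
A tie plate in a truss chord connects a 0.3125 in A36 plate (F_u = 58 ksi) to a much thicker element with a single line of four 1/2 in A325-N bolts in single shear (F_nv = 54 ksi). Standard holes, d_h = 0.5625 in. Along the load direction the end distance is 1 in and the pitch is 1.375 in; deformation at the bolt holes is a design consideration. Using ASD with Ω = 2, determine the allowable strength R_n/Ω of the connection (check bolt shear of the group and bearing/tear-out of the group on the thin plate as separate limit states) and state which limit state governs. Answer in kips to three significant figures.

Bolt shear: A_b = π·0.5²/4 = 0.1963 in²; R_n = 54 × 0.1963 × 4 × 1 = 42.41 kips → 42.41 / 2 = 21.2 kips.
Bearing (1.2 l_c t F_u ≤ 2.4 d t F_u): upper limit = 2.4·0.5·0.3125·58 = 21.75 kips.
  Edge l_c = 1 − 0.5625/2 = 0.7188 → r_n = 15.63 kips; interior l_c = 1.375 − 0.5625 = 0.8125 → r_n = 17.67 kips.
  R_n,bearing = 1·15.63 + 3·17.67 = 68.65 kips → 68.65 / 2 = 34.3 kips.
Bolt shear governs: 21.2 kips.

21.2 kips (bolt shear governs)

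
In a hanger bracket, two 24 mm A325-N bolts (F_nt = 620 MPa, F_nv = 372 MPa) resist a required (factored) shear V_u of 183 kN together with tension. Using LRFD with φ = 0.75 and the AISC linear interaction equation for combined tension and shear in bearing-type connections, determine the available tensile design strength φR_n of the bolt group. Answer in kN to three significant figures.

242 kN

A_b = π·24²/4 = 452.4 mm²; f_rv = 183 × 1000 / (2 × 452.4) = 202.3 MPa.
F'_nt = 1.3 F_nt − (F_nt / φF_nv) f_rv = 1.3·620 − (620/(0.75·372))·202.3 = 356.5 MPa, capped at F_nt → F'_nt = 356.5 MPa.
R_n = F'_nt · A_b · n = 356.5 × 452.4 × 2 / 1000 = 322.6 kN.
Design strength φR_n = 0.75 × 322.6 = 242 kN.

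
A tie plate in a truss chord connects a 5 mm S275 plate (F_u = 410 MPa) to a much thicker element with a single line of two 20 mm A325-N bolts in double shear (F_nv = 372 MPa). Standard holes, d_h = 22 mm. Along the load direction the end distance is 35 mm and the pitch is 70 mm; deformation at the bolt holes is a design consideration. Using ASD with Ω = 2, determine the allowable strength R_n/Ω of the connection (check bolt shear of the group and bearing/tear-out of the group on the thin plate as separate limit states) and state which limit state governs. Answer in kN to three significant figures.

78.7 kN (bearing governs)

Bolt shear: A_b = π·20²/4 = 314.2 mm²; R_n = 372 × 314.2 × 2 × 2 / 1000 = 467.5 kN → 467.5 / 2 = 234 kN.
Bearing (1.2 l_c t F_u ≤ 2.4 d t F_u): upper limit = 2.4·20·5·410 / 1000 = 98.4 kN.
  Edge l_c = 35 − 22/2 = 24 → r_n = 59.04 kN; interior l_c = 70 − 22 = 48 → r_n = 98.4 kN.
  R_n,bearing = 1·59.04 + 1·98.4 = 157.4 kN → 157.4 / 2 = 78.7 kN.
Bearing governs: 78.7 kN.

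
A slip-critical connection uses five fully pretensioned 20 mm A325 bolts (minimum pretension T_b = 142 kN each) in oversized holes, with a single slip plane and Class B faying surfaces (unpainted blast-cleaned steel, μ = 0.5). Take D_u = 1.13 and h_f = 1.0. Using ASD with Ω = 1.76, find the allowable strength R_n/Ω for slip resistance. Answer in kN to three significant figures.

R_n = μ · D_u · h_f · T_b · n_s · n_b = 0.5 × 1.13 × 1.0 × 142 × 1 × 5 = 401.1 kN.
Allowable strength R_n/Ω = 401.1 / 1.76 = 228 kN.

228 kN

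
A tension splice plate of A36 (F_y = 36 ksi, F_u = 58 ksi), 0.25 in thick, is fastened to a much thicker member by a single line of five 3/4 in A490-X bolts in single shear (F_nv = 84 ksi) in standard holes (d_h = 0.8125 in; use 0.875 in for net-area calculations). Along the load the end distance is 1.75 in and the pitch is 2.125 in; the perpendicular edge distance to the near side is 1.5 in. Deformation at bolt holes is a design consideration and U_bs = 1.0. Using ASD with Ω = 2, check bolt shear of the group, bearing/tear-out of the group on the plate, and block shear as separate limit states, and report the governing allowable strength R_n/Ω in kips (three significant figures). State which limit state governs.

35.2 kips (block shear governs)

Bolt shear: A_b = π·0.75²/4 = 0.4418 in²; R_n = 84 × 0.4418 × 5 × 1 = 185.6 kips → 185.6 / 2 = 92.8 kips.
Bearing: edge l_c = 1.344, r_n = 23.38 kips; interior l_c = 1.312, r_n = 22.84 kips; R_n = 23.38 + 4·22.84 = 114.7 kips → 57.4 kips.
Block shear: A_gv = 2.562, A_nv = 1.578, A_nt = 0.2656 in²; R_n = min(0.6F_uA_nv, 0.6F_yA_gv) + U_bs·F_u·A_nt = 70.32 kips → 35.2 kips.
Block shear governs: 35.2 kips.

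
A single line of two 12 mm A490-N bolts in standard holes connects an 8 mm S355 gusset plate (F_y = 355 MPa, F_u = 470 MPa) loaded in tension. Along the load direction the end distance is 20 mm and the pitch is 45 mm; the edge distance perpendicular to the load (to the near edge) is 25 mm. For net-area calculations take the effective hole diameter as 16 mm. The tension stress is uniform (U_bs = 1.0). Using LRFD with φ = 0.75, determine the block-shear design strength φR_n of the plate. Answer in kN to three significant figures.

Shear plane L_v = 20 + 1·45 = 65 mm; A_gv = 65 × 8 = 520 mm².
A_nv = (65 − 1.5·16) × 8 = 328 mm².
A_nt = (25 − 0.5·16) × 8 = 136 mm².
0.6 F_u A_nv = 92.5 kN; 0.6 F_y A_gv = 110.8 kN → shear rupture governs the shear term.
R_n = 92.5 + 1.0 × 470 × 136 / 1000 = 156.4 kN.
Design strength φR_n = 0.75 × 156.4 = 117 kN.

117 kN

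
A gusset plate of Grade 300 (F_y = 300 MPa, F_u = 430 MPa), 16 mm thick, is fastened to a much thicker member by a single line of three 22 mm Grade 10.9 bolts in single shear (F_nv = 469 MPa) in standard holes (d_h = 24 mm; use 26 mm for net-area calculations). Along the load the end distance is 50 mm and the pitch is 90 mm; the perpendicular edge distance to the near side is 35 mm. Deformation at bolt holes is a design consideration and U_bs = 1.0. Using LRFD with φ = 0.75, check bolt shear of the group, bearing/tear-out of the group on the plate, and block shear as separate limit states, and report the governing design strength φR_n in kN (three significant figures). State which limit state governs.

401 kN (bolt shear governs)

Bolt shear: A_b = π·22²/4 = 380.1 mm²; R_n = 469 × 380.1 × 3 × 1 / 1000 = 534.8 kN → 0.75 × 534.8 = 401 kN.
Bearing: edge l_c = 38, r_n = 313.7 kN; interior l_c = 66, r_n = 363.3 kN; R_n = 313.7 + 2·363.3 = 1040 kN → 780 kN.
Block shear: A_gv = 3680, A_nv = 2640, A_nt = 352 mm²; R_n = min(0.6F_uA_nv, 0.6F_yA_gv) + U_bs·F_u·A_nt = 813.8 kN → 610 kN.
Bolt shear governs: 401 kN.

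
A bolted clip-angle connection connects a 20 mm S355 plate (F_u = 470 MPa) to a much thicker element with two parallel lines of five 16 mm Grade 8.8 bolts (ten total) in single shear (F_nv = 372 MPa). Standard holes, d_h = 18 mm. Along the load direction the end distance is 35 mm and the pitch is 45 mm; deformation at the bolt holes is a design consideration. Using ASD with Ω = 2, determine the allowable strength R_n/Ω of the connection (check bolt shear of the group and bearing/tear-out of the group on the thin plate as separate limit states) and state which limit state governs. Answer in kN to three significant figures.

374 kN (bolt shear governs)

Bolt shear: A_b = π·16²/4 = 201.1 mm²; R_n = 372 × 201.1 × 10 × 1 / 1000 = 748 kN → 748 / 2 = 374 kN.
Bearing (1.2 l_c t F_u ≤ 2.4 d t F_u): upper limit = 2.4·16·20·470 / 1000 = 361 kN.
  Edge l_c = 35 − 18/2 = 26 → r_n = 293.3 kN; interior l_c = 45 − 18 = 27 → r_n = 304.6 kN.
  R_n,bearing = 2·293.3 + 8·304.6 = 3023 kN → 3023 / 2 = 1510 kN.
Bolt shear governs: 374 kN.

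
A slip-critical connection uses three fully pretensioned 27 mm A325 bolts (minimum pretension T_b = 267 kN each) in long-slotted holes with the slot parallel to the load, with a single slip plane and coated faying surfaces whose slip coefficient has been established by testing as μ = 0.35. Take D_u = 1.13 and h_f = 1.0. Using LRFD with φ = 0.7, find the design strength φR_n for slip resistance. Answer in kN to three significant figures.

R_n = μ · D_u · h_f · T_b · n_s · n_b = 0.35 × 1.13 × 1.0 × 267 × 1 × 3 = 316.8 kN.
Design strength φR_n = 0.7 × 316.8 = 222 kN.

222 kN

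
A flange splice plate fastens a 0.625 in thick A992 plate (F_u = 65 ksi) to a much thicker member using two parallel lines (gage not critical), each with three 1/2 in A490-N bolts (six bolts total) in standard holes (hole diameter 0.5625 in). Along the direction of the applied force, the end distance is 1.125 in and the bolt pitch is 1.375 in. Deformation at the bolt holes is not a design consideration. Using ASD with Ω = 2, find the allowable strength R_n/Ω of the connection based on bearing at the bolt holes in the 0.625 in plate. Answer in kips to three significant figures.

Per bolt r_n = 1.5 l_c t F_u ≤ 3.0 d t F_u; upper limit = 3.0 × 0.5 × 0.625 × 65 = 60.94 kips.
Edge bolt: l_c = 1.125 − 0.5625/2 = 0.8438 in → 1.5 × 0.8438 × 0.625 × 65 = 51.42 → r_n = 51.42 kips.
Interior bolts: l_c = 1.375 − 0.5625 = 0.8125 in → 1.5 × 0.8125 × 0.625 × 65 = 49.51 → r_n = 49.51 kips.
R_n = 2 × 51.42 + 4 × 49.51 = 300.9 kips.
Allowable strength R_n/Ω = 300.9 / 2 = 150 kips.

150 kips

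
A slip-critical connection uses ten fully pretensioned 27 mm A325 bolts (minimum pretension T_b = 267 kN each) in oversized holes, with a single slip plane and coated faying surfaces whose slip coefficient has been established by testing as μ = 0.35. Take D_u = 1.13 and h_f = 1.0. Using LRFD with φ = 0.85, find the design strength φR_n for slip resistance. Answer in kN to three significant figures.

R_n = μ · D_u · h_f · T_b · n_s · n_b = 0.35 × 1.13 × 1.0 × 267 × 1 × 10 = 1056 kN.
Design strength φR_n = 0.85 × 1056 = 898 kN.

898 kN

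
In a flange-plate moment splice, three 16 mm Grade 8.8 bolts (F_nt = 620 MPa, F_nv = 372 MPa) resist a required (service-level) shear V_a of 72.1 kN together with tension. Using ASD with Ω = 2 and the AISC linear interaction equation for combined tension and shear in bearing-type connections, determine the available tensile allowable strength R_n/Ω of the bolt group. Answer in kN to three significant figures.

123 kN

A_b = π·16²/4 = 201.1 mm²; f_rv = 72.1 × 1000 / (3 × 201.1) = 119.5 MPa.
F'_nt = 1.3 F_nt − (Ω F_nt / F_nv) f_rv = 1.3·620 − (2·620/372)·119.5 = 407.6 MPa, capped at F_nt → F'_nt = 407.6 MPa.
R_n = F'_nt · A_b · n = 407.6 × 201.1 × 3 / 1000 = 245.8 kN.
Allowable strength R_n/Ω = 245.8 / 2 = 123 kN.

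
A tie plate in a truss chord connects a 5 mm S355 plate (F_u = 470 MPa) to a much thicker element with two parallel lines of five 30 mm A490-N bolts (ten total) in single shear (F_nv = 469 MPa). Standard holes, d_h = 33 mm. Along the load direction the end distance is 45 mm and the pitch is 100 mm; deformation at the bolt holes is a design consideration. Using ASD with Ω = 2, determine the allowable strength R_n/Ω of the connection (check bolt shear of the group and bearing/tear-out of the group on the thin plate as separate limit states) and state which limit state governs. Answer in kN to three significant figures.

Bolt shear: A_b = π·30²/4 = 706.9 mm²; R_n = 469 × 706.9 × 10 × 1 / 1000 = 3315 kN → 3315 / 2 = 1660 kN.
Bearing (1.2 l_c t F_u ≤ 2.4 d t F_u): upper limit = 2.4·30·5·470 / 1000 = 169.2 kN.
  Edge l_c = 45 − 33/2 = 28.5 → r_n = 80.37 kN; interior l_c = 100 − 33 = 67 → r_n = 169.2 kN.
  R_n,bearing = 2·80.37 + 8·169.2 = 1514 kN → 1514 / 2 = 757 kN.
Bearing governs: 757 kN.

757 kN (bearing governs)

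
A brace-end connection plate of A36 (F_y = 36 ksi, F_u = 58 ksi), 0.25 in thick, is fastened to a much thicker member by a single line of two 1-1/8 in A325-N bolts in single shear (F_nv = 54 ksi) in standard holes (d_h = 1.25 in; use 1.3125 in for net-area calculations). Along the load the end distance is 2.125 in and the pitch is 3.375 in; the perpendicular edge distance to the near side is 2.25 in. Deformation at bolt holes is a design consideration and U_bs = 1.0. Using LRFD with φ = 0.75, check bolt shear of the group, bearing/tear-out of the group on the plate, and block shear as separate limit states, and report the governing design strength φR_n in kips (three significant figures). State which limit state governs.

39.6 kips (block shear governs)

Bolt shear: A_b = π·1.125²/4 = 0.994 in²; R_n = 54 × 0.994 × 2 × 1 = 107.4 kips → 0.75 × 107.4 = 80.5 kips.
Bearing: edge l_c = 1.5, r_n = 26.1 kips; interior l_c = 2.125, r_n = 36.97 kips; R_n = 26.1 + 1·36.97 = 63.07 kips → 47.3 kips.
Block shear: A_gv = 1.375, A_nv = 0.8828, A_nt = 0.3984 in²; R_n = min(0.6F_uA_nv, 0.6F_yA_gv) + U_bs·F_u·A_nt = 52.81 kips → 39.6 kips.
Block shear governs: 39.6 kips.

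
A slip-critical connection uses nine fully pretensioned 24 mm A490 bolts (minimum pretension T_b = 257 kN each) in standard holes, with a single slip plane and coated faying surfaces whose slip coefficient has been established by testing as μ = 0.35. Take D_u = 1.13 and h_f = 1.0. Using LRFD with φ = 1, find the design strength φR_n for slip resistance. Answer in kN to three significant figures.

915 kN

R_n = μ · D_u · h_f · T_b · n_s · n_b = 0.35 × 1.13 × 1.0 × 257 × 1 × 9 = 914.8 kN.
Design strength φR_n = 1 × 914.8 = 915 kN.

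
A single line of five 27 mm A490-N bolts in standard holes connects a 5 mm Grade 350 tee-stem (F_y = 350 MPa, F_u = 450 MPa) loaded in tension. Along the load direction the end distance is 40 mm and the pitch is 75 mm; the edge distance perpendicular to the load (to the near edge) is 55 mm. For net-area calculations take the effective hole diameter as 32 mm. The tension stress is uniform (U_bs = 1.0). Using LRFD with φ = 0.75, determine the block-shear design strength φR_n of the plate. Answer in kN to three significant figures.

Shear plane L_v = 40 + 4·75 = 340 mm; A_gv = 340 × 5 = 1700 mm².
A_nv = (340 − 4.5·32) × 5 = 980 mm².
A_nt = (55 − 0.5·32) × 5 = 195 mm².
0.6 F_u A_nv = 264.6 kN; 0.6 F_y A_gv = 357 kN → shear rupture governs the shear term.
R_n = 264.6 + 1.0 × 450 × 195 / 1000 = 352.4 kN.
Design strength φR_n = 0.75 × 352.4 = 264 kN.

264 kN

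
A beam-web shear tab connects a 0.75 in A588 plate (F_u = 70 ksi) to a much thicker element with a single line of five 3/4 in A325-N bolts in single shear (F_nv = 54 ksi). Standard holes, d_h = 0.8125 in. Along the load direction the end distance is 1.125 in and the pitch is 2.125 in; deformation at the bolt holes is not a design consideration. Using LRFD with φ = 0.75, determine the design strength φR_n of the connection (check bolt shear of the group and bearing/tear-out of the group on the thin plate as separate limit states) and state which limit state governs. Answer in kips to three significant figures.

89.5 kips (bolt shear governs)

Bolt shear: A_b = π·0.75²/4 = 0.4418 in²; R_n = 54 × 0.4418 × 5 × 1 = 119.3 kips → 0.75 × 119.3 = 89.5 kips.
Bearing (1.5 l_c t F_u ≤ 3.0 d t F_u): upper limit = 3.0·0.75·0.75·70 = 118.1 kips.
  Edge l_c = 1.125 − 0.8125/2 = 0.7188 → r_n = 56.6 kips; interior l_c = 2.125 − 0.8125 = 1.312 → r_n = 103.4 kips.
  R_n,bearing = 1·56.6 + 4·103.4 = 470 kips → 0.75 × 470 = 353 kips.
Bolt shear governs: 89.5 kips.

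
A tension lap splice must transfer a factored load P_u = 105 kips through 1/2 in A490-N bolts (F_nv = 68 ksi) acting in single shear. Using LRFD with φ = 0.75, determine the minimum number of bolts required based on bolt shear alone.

11 bolts

A_b = π·0.5²/4 = 0.1963 in².
Per-bolt design strength φR_n = 0.75 × 68 × 0.1963 × 1 = 10.01 kips.
n ≥ 105 / 10.01 = 10.49 → use 11 bolts.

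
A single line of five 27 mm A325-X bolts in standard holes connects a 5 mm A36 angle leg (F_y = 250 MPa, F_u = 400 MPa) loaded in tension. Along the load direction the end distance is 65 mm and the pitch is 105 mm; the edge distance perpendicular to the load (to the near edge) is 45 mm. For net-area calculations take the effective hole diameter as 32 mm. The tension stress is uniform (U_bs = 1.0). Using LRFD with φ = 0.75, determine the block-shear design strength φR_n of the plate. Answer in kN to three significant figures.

316 kN

Shear plane L_v = 65 + 4·105 = 485 mm; A_gv = 485 × 5 = 2425 mm².
A_nv = (485 − 4.5·32) × 5 = 1705 mm².
A_nt = (45 − 0.5·32) × 5 = 145 mm².
0.6 F_u A_nv = 409.2 kN; 0.6 F_y A_gv = 363.8 kN → shear yielding governs the shear term.
R_n = 363.8 + 1.0 × 400 × 145 / 1000 = 421.8 kN.
Design strength φR_n = 0.75 × 421.8 = 316 kN.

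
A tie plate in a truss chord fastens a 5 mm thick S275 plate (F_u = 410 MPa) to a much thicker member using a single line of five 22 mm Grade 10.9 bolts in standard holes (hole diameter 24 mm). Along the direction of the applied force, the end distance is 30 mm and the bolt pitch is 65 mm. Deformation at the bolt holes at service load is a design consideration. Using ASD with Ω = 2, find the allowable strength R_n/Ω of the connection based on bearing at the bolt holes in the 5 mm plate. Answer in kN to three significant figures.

224 kN

Per bolt r_n = 1.2 l_c t F_u ≤ 2.4 d t F_u; upper limit = 2.4 × 22 × 5 × 410 / 1000 = 108.2 kN.
Edge bolt: l_c = 30 − 24/2 = 18 mm → 1.2 × 18 × 5 × 410 / 1000 = 44.28 → r_n = 44.28 kN.
Interior bolts: l_c = 65 − 24 = 41 mm → 1.2 × 41 × 5 × 410 / 1000 = 100.9 → r_n = 100.9 kN.
R_n = 1 × 44.28 + 4 × 100.9 = 447.7 kN.
Allowable strength R_n/Ω = 447.7 / 2 = 224 kN.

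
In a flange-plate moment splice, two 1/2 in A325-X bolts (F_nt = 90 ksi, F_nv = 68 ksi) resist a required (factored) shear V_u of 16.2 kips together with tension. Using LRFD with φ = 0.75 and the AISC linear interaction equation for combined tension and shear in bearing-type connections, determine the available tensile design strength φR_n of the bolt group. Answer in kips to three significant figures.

13 kips

A_b = π·0.5²/4 = 0.1963 in²; f_rv = 16.2 / (2 × 0.1963) = 41.25 ksi.
F'_nt = 1.3 F_nt − (F_nt / φF_nv) f_rv = 1.3·90 − (90/(0.75·68))·41.25 = 44.2 ksi, capped at F_nt → F'_nt = 44.2 ksi.
R_n = F'_nt · A_b · n = 44.2 × 0.1963 × 2 = 17.36 kips.
Design strength φR_n = 0.75 × 17.36 = 13 kips.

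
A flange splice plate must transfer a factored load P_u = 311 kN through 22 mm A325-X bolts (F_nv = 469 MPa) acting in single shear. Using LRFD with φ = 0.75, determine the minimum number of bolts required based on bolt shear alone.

A_b = π·22²/4 = 380.1 mm².
Per-bolt design strength φR_n = 0.75 × 469 × 380.1 × 1 / 1000 = 133.7 kN.
n ≥ 311 / 133.7 = 2.326 → use 3 bolts.

3 bolts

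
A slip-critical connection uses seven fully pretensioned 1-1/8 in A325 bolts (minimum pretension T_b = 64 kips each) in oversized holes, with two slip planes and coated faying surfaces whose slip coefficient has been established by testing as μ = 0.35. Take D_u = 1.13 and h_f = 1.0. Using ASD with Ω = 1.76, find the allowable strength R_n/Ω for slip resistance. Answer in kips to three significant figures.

R_n = μ · D_u · h_f · T_b · n_s · n_b = 0.35 × 1.13 × 1.0 × 64 × 2 × 7 = 354.4 kips.
Allowable strength R_n/Ω = 354.4 / 1.76 = 201 kips.

201 kips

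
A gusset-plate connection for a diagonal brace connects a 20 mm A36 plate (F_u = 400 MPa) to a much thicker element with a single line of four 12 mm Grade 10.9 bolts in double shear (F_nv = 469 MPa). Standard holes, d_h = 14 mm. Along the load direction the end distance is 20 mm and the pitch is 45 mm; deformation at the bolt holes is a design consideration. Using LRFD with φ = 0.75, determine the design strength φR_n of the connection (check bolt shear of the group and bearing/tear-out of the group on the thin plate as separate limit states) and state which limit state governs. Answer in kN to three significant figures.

Bolt shear: A_b = π·12²/4 = 113.1 mm²; R_n = 469 × 113.1 × 4 × 2 / 1000 = 424.3 kN → 0.75 × 424.3 = 318 kN.
Bearing (1.2 l_c t F_u ≤ 2.4 d t F_u): upper limit = 2.4·12·20·400 / 1000 = 230.4 kN.
  Edge l_c = 20 − 14/2 = 13 → r_n = 124.8 kN; interior l_c = 45 − 14 = 31 → r_n = 230.4 kN.
  R_n,bearing = 1·124.8 + 3·230.4 = 816 kN → 0.75 × 816 = 612 kN.
Bolt shear governs: 318 kN.

318 kN (bolt shear governs)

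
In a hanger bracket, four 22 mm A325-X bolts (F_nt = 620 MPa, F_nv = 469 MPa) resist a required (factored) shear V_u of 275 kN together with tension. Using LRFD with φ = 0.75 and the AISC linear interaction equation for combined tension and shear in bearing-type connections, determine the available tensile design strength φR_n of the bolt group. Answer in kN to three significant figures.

A_b = π·22²/4 = 380.1 mm²; f_rv = 275 × 1000 / (4 × 380.1) = 180.9 MPa.
F'_nt = 1.3 F_nt − (F_nt / φF_nv) f_rv = 1.3·620 − (620/(0.75·469))·180.9 = 487.2 MPa, capped at F_nt → F'_nt = 487.2 MPa.
R_n = F'_nt · A_b · n = 487.2 × 380.1 × 4 / 1000 = 740.8 kN.
Design strength φR_n = 0.75 × 740.8 = 556 kN.

556 kN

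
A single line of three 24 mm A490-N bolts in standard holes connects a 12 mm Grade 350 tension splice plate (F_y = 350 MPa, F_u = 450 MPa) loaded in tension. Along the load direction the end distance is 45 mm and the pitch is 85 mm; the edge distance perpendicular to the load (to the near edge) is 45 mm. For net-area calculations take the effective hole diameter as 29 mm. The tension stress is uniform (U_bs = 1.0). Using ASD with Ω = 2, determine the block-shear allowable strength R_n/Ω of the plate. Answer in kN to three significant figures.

313 kN

Shear plane L_v = 45 + 2·85 = 215 mm; A_gv = 215 × 12 = 2580 mm².
A_nv = (215 − 2.5·29) × 12 = 1710 mm².
A_nt = (45 − 0.5·29) × 12 = 366 mm².
0.6 F_u A_nv = 461.7 kN; 0.6 F_y A_gv = 541.8 kN → shear rupture governs the shear term.
R_n = 461.7 + 1.0 × 450 × 366 / 1000 = 626.4 kN.
Allowable strength R_n/Ω = 626.4 / 2 = 313 kN.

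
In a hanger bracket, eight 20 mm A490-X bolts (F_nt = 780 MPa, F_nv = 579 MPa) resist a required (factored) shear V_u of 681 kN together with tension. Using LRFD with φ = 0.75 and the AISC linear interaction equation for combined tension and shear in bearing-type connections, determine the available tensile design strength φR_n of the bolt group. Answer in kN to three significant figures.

A_b = π·20²/4 = 314.2 mm²; f_rv = 681 × 1000 / (8 × 314.2) = 271 MPa.
F'_nt = 1.3 F_nt − (F_nt / φF_nv) f_rv = 1.3·780 − (780/(0.75·579))·271 = 527.3 MPa, capped at F_nt → F'_nt = 527.3 MPa.
R_n = F'_nt · A_b · n = 527.3 × 314.2 × 8 / 1000 = 1325 kN.
Design strength φR_n = 0.75 × 1325 = 994 kN.

994 kN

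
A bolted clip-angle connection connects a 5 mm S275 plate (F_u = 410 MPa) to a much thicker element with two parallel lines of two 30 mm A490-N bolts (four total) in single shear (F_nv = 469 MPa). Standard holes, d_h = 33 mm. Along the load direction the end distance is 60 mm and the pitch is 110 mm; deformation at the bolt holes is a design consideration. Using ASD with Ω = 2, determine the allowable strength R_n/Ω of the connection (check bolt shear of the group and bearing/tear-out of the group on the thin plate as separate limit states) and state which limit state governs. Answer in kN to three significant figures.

Bolt shear: A_b = π·30²/4 = 706.9 mm²; R_n = 469 × 706.9 × 4 × 1 / 1000 = 1326 kN → 1326 / 2 = 663 kN.
Bearing (1.2 l_c t F_u ≤ 2.4 d t F_u): upper limit = 2.4·30·5·410 / 1000 = 147.6 kN.
  Edge l_c = 60 − 33/2 = 43.5 → r_n = 107 kN; interior l_c = 110 − 33 = 77 → r_n = 147.6 kN.
  R_n,bearing = 2·107 + 2·147.6 = 509.2 kN → 509.2 / 2 = 255 kN.
Bearing governs: 255 kN.

255 kN (bearing governs)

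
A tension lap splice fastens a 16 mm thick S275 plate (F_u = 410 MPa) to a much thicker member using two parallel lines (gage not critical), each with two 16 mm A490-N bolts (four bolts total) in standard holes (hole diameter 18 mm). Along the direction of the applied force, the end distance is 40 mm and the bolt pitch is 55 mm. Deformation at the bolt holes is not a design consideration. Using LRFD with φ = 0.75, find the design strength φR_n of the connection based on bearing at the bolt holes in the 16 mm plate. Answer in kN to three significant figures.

Per bolt r_n = 1.5 l_c t F_u ≤ 3.0 d t F_u; upper limit = 3.0 × 16 × 16 × 410 / 1000 = 314.9 kN.
Edge bolt: l_c = 40 − 18/2 = 31 mm → 1.5 × 31 × 16 × 410 / 1000 = 305 → r_n = 305 kN.
Interior bolts: l_c = 55 − 18 = 37 mm → 1.5 × 37 × 16 × 410 / 1000 = 364.1 → r_n = 314.9 kN.
R_n = 2 × 305 + 2 × 314.9 = 1240 kN.
Design strength φR_n = 0.75 × 1240 = 930 kN.

930 kN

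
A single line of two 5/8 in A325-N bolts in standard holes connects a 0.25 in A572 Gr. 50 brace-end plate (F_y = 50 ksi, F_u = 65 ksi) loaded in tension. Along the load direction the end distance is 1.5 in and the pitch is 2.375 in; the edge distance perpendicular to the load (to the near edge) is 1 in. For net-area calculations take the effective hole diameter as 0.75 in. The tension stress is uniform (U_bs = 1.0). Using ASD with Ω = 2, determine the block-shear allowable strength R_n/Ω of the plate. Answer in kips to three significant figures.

18.5 kips

Shear plane L_v = 1.5 + 1·2.375 = 3.875 in; A_gv = 3.875 × 0.25 = 0.9688 in².
A_nv = (3.875 − 1.5·0.75) × 0.25 = 0.6875 in².
A_nt = (1 − 0.5·0.75) × 0.25 = 0.1562 in².
0.6 F_u A_nv = 26.81 kips; 0.6 F_y A_gv = 29.06 kips → shear rupture governs the shear term.
R_n = 26.81 + 1.0 × 65 × 0.1562 = 36.97 kips.
Allowable strength R_n/Ω = 36.97 / 2 = 18.5 kips.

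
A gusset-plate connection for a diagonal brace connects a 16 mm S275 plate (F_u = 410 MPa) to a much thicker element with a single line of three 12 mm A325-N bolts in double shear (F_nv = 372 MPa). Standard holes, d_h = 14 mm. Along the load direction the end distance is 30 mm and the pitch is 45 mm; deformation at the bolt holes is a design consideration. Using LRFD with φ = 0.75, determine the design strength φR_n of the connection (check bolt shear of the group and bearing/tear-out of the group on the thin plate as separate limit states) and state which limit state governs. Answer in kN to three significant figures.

189 kN (bolt shear governs)

Bolt shear: A_b = π·12²/4 = 113.1 mm²; R_n = 372 × 113.1 × 3 × 2 / 1000 = 252.4 kN → 0.75 × 252.4 = 189 kN.
Bearing (1.2 l_c t F_u ≤ 2.4 d t F_u): upper limit = 2.4·12·16·410 / 1000 = 188.9 kN.
  Edge l_c = 30 − 14/2 = 23 → r_n = 181.1 kN; interior l_c = 45 − 14 = 31 → r_n = 188.9 kN.
  R_n,bearing = 1·181.1 + 2·188.9 = 558.9 kN → 0.75 × 558.9 = 419 kN.
Bolt shear governs: 189 kN.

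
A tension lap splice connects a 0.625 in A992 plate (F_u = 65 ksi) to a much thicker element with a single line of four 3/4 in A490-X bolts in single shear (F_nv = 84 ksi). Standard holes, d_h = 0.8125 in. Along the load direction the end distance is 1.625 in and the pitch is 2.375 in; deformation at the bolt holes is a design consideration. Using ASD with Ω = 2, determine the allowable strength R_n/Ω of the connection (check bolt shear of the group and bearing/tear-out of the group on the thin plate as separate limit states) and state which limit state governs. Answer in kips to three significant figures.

Bolt shear: A_b = π·0.75²/4 = 0.4418 in²; R_n = 84 × 0.4418 × 4 × 1 = 148.4 kips → 148.4 / 2 = 74.2 kips.
Bearing (1.2 l_c t F_u ≤ 2.4 d t F_u): upper limit = 2.4·0.75·0.625·65 = 73.12 kips.
  Edge l_c = 1.625 − 0.8125/2 = 1.219 → r_n = 59.41 kips; interior l_c = 2.375 − 0.8125 = 1.562 → r_n = 73.12 kips.
  R_n,bearing = 1·59.41 + 3·73.12 = 278.8 kips → 278.8 / 2 = 139 kips.
Bolt shear governs: 74.2 kips.

74.2 kips (bolt shear governs)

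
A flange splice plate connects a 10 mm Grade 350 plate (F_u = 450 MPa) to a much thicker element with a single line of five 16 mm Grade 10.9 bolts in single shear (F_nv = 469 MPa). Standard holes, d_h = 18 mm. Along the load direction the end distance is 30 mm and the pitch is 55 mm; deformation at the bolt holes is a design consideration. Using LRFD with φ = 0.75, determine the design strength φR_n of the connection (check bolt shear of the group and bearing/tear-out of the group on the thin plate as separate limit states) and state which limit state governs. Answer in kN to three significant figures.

354 kN (bolt shear governs)

Bolt shear: A_b = π·16²/4 = 201.1 mm²; R_n = 469 × 201.1 × 5 × 1 / 1000 = 471.5 kN → 0.75 × 471.5 = 354 kN.
Bearing (1.2 l_c t F_u ≤ 2.4 d t F_u): upper limit = 2.4·16·10·450 / 1000 = 172.8 kN.
  Edge l_c = 30 − 18/2 = 21 → r_n = 113.4 kN; interior l_c = 55 − 18 = 37 → r_n = 172.8 kN.
  R_n,bearing = 1·113.4 + 4·172.8 = 804.6 kN → 0.75 × 804.6 = 603 kN.
Bolt shear governs: 354 kN.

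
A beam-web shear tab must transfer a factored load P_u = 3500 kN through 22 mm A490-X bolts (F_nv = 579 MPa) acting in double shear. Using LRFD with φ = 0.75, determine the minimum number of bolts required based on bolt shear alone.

11 bolts

A_b = π·22²/4 = 380.1 mm².
Per-bolt design strength φR_n = 0.75 × 579 × 380.1 × 2 / 1000 = 330.1 kN.
n ≥ 3500 / 330.1 = 10.6 → use 11 bolts.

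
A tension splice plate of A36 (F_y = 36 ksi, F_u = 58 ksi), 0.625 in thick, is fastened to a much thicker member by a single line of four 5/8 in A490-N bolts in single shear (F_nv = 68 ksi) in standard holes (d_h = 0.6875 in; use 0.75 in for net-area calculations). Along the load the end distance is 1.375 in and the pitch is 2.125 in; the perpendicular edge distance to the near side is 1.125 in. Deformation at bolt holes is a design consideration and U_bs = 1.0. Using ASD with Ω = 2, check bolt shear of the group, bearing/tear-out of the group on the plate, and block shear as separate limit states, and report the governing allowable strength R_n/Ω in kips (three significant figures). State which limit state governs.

Bolt shear: A_b = π·0.625²/4 = 0.3068 in²; R_n = 68 × 0.3068 × 4 × 1 = 83.45 kips → 83.45 / 2 = 41.7 kips.
Bearing: edge l_c = 1.031, r_n = 44.86 kips; interior l_c = 1.438, r_n = 54.38 kips; R_n = 44.86 + 3·54.38 = 208 kips → 104 kips.
Block shear: A_gv = 4.844, A_nv = 3.203, A_nt = 0.4688 in²; R_n = min(0.6F_uA_nv, 0.6F_yA_gv) + U_bs·F_u·A_nt = 131.8 kips → 65.9 kips.
Bolt shear governs: 41.7 kips.

41.7 kips (bolt shear governs)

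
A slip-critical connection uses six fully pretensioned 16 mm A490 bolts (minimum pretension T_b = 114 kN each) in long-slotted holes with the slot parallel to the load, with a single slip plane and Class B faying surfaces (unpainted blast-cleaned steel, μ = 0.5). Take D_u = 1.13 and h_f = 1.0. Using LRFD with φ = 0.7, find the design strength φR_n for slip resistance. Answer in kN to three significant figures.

271 kN

R_n = μ · D_u · h_f · T_b · n_s · n_b = 0.5 × 1.13 × 1.0 × 114 × 1 × 6 = 386.5 kN.
Design strength φR_n = 0.7 × 386.5 = 271 kN.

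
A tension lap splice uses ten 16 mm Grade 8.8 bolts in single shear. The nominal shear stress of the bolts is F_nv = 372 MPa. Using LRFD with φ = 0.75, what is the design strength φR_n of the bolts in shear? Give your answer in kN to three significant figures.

A_b = π × 16² / 4 = 201.1 mm².
R_n = F_nv · A_b · n · n_s = 372 × 201.1 × 10 × 1 / 1000 = 748 kN.
Design strength φR_n = 0.75 × 748 = 561 kN.

561 kN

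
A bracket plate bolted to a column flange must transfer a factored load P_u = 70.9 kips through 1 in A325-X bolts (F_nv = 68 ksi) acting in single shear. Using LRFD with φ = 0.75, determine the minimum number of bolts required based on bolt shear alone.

A_b = π·1²/4 = 0.7854 in².
Per-bolt design strength φR_n = 0.75 × 68 × 0.7854 × 1 = 40.06 kips.
n ≥ 70.9 / 40.06 = 1.77 → use 2 bolts.

2 bolts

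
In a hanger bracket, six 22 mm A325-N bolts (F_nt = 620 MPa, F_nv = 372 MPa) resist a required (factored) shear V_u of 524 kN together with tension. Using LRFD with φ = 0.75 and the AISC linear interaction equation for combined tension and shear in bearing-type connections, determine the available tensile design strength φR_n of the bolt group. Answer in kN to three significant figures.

505 kN

A_b = π·22²/4 = 380.1 mm²; f_rv = 524 × 1000 / (6 × 380.1) = 229.7 MPa.
F'_nt = 1.3 F_nt − (F_nt / φF_nv) f_rv = 1.3·620 − (620/(0.75·372))·229.7 = 295.5 MPa, capped at F_nt → F'_nt = 295.5 MPa.
R_n = F'_nt · A_b · n = 295.5 × 380.1 × 6 / 1000 = 673.9 kN.
Design strength φR_n = 0.75 × 673.9 = 505 kN.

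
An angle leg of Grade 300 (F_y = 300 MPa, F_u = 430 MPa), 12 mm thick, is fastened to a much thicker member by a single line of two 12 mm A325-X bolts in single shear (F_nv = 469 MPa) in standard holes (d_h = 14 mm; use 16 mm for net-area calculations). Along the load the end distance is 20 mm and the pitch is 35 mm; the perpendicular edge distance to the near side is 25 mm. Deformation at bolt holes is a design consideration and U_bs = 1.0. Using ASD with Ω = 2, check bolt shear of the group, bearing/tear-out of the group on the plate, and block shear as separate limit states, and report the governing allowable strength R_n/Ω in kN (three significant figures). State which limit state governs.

Bolt shear: A_b = π·12²/4 = 113.1 mm²; R_n = 469 × 113.1 × 2 × 1 / 1000 = 106.1 kN → 106.1 / 2 = 53 kN.
Bearing: edge l_c = 13, r_n = 80.5 kN; interior l_c = 21, r_n = 130 kN; R_n = 80.5 + 1·130 = 210.5 kN → 105 kN.
Block shear: A_gv = 660, A_nv = 372, A_nt = 204 mm²; R_n = min(0.6F_uA_nv, 0.6F_yA_gv) + U_bs·F_u·A_nt = 183.7 kN → 91.8 kN.
Bolt shear governs: 53 kN.

53 kN (bolt shear governs)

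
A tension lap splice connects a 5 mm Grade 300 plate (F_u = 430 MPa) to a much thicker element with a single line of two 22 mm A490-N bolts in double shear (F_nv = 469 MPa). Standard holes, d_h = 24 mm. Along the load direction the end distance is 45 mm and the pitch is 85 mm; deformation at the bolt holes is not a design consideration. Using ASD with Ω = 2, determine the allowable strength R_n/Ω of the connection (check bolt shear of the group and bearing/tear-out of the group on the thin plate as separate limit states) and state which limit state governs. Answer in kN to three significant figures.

124 kN (bearing governs)

Bolt shear: A_b = π·22²/4 = 380.1 mm²; R_n = 469 × 380.1 × 2 × 2 / 1000 = 713.1 kN → 713.1 / 2 = 357 kN.
Bearing (1.5 l_c t F_u ≤ 3.0 d t F_u): upper limit = 3.0·22·5·430 / 1000 = 141.9 kN.
  Edge l_c = 45 − 24/2 = 33 → r_n = 106.4 kN; interior l_c = 85 − 24 = 61 → r_n = 141.9 kN.
  R_n,bearing = 1·106.4 + 1·141.9 = 248.3 kN → 248.3 / 2 = 124 kN.
Bearing governs: 124 kN.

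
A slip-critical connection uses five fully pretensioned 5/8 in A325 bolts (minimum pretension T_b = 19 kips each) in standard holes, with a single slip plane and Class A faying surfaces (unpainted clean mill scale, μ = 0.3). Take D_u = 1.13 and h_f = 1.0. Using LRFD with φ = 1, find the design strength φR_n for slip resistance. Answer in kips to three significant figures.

32.2 kips

R_n = μ · D_u · h_f · T_b · n_s · n_b = 0.3 × 1.13 × 1.0 × 19 × 1 × 5 = 32.2 kips.
Design strength φR_n = 1 × 32.2 = 32.2 kips.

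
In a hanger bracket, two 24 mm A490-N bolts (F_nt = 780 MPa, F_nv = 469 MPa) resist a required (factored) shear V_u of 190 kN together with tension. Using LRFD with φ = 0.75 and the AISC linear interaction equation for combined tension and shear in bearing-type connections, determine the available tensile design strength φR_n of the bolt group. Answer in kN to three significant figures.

A_b = π·24²/4 = 452.4 mm²; f_rv = 190 × 1000 / (2 × 452.4) = 210 MPa.
F'_nt = 1.3 F_nt − (F_nt / φF_nv) f_rv = 1.3·780 − (780/(0.75·469))·210 = 548.3 MPa, capped at F_nt → F'_nt = 548.3 MPa.
R_n = F'_nt · A_b · n = 548.3 × 452.4 × 2 / 1000 = 496.1 kN.
Design strength φR_n = 0.75 × 496.1 = 372 kN.

372 kN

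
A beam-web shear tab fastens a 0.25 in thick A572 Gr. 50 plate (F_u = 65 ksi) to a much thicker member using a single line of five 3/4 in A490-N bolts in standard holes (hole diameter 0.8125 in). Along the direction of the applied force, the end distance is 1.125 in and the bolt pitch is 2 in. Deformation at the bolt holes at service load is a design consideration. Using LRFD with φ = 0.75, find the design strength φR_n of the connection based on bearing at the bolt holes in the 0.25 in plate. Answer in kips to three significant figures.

80 kips

Per bolt r_n = 1.2 l_c t F_u ≤ 2.4 d t F_u; upper limit = 2.4 × 0.75 × 0.25 × 65 = 29.25 kips.
Edge bolt: l_c = 1.125 − 0.8125/2 = 0.7188 in → 1.2 × 0.7188 × 0.25 × 65 = 14.02 → r_n = 14.02 kips.
Interior bolts: l_c = 2 − 0.8125 = 1.188 in → 1.2 × 1.188 × 0.25 × 65 = 23.16 → r_n = 23.16 kips.
R_n = 1 × 14.02 + 4 × 23.16 = 106.6 kips.
Design strength φR_n = 0.75 × 106.6 = 80 kips.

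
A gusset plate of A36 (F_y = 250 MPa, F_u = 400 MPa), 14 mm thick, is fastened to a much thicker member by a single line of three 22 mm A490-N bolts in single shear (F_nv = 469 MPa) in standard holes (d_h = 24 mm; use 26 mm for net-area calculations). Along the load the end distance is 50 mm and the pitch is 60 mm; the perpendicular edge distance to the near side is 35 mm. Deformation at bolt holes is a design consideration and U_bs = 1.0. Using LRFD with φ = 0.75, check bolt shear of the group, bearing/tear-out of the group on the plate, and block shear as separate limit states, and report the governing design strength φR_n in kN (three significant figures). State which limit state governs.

Bolt shear: A_b = π·22²/4 = 380.1 mm²; R_n = 469 × 380.1 × 3 × 1 / 1000 = 534.8 kN → 0.75 × 534.8 = 401 kN.
Bearing: edge l_c = 38, r_n = 255.4 kN; interior l_c = 36, r_n = 241.9 kN; R_n = 255.4 + 2·241.9 = 739.2 kN → 554 kN.
Block shear: A_gv = 2380, A_nv = 1470, A_nt = 308 mm²; R_n = min(0.6F_uA_nv, 0.6F_yA_gv) + U_bs·F_u·A_nt = 476 kN → 357 kN.
Block shear governs: 357 kN.

357 kN (block shear governs)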